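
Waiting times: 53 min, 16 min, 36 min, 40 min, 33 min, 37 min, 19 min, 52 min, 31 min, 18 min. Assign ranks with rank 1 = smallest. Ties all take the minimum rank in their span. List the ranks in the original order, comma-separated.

Sorted (ascending): 16, 18, 19, 31, 33, 36, 37, 40, 52, 53
No ties — each value takes its position as its rank.

10, 1, 6, 8, 5, 7, 3, 9, 4, 2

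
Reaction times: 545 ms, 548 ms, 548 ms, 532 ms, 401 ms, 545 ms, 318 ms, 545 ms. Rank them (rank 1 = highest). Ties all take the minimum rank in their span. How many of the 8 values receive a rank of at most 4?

Sorted (descending): 548, 548, 545, 545, 545, 532, 401, 318
The 2 values of 548 occupy positions 1–2 → each gets rank 1.
The 3 values of 545 occupy positions 3–5 → each gets rank 3.
Ranks ≤ 4: {1, 1, 3, 3, 3} → 5 values.

5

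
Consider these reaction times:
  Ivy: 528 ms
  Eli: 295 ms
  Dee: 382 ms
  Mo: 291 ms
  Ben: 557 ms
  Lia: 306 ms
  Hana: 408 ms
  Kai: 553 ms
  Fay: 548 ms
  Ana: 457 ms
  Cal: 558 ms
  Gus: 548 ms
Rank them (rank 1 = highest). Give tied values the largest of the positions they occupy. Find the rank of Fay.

Sorted (descending): 558, 557, 553, 548, 548, 528, 457, 408, 382, 306, 295, 291
The 2 values of 548 occupy positions 4–5 → each gets rank 5.
Fay has value 548 ms → rank 5.

5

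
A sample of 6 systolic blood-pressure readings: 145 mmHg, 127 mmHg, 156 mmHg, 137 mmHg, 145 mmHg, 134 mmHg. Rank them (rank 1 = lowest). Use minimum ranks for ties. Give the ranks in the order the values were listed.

Sorted (ascending): 127, 134, 137, 145, 145, 156
The 2 values of 145 occupy positions 4–5 → each gets rank 4.

4, 1, 6, 3, 4, 2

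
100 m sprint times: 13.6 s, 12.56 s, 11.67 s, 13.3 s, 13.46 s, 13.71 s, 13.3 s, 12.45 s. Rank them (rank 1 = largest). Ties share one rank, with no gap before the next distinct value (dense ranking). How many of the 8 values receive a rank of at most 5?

Sorted (descending): 13.71, 13.6, 13.46, 13.3, 13.3, 12.56, 12.45, 11.67
The 2 values of 13.3 share dense rank 4.
Remaining distinct values take the next consecutive integers.
Ranks ≤ 5: {1, 2, 3, 4, 4, 5} → 6 values.

6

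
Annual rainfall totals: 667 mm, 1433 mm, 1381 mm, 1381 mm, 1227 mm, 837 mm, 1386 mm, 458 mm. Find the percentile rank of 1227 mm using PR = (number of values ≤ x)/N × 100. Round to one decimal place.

N = 8.
Strictly below 1227: 3. Equal to 1227: 1.
PR = 4/8 × 100 = 50.0

50.0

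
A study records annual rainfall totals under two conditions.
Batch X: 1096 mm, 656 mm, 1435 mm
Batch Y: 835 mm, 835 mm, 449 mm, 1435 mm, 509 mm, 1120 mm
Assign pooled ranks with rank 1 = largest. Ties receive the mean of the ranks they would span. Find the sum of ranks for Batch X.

12.5

Sorted (descending): 1435, 1435, 1120, 1096, 835, 835, 656, 509, 449
The 2 values of 1435 occupy positions 1–2 → average rank (1+2)/2 = 1.5.
The 2 values of 835 occupy positions 5–6 → average rank (5+6)/2 = 5.5.
Batch X values → pooled ranks: 1096→4, 656→7, 1435→1.5
Rank sum = 4 + 7 + 1.5 = 12.5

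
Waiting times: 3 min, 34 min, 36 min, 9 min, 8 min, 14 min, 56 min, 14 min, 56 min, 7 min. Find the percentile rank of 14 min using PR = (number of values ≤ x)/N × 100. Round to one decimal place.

60.0

N = 10.
Strictly below 14: 4. Equal to 14: 2.
PR = 6/10 × 100 = 60.0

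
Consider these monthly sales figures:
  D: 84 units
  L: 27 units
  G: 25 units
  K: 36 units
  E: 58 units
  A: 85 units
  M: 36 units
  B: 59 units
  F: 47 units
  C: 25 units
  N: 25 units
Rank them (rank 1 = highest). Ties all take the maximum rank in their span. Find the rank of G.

11

Sorted (descending): 85, 84, 59, 58, 47, 36, 36, 27, 25, 25, 25
The 2 values of 36 occupy positions 6–7 → each gets rank 7.
The 3 values of 25 occupy positions 9–11 → each gets rank 11.
G has value 25 units → rank 11.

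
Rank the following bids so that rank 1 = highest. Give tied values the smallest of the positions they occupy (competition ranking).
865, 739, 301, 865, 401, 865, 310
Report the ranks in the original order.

Sorted (descending): 865, 865, 865, 739, 401, 310, 301
The 3 values of 865 occupy positions 1–3 → each gets rank 1.

1, 4, 7, 1, 5, 1, 6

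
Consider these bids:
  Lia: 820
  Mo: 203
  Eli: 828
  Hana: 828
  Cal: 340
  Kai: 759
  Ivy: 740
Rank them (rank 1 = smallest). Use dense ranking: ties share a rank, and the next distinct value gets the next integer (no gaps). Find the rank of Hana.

6

Sorted (ascending): 203, 340, 740, 759, 820, 828, 828
The 2 values of 828 share dense rank 6.
Remaining distinct values take the next consecutive integers.
Hana has value 828 → rank 6.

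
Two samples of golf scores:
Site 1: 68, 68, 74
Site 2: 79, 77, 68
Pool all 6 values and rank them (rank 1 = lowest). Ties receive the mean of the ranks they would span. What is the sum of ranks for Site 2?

Sorted (ascending): 68, 68, 68, 74, 77, 79
The 3 values of 68 occupy positions 1–3 → average rank 2.
Site 2 values → pooled ranks: 79→6, 77→5, 68→2
Rank sum = 6 + 5 + 2 = 13

13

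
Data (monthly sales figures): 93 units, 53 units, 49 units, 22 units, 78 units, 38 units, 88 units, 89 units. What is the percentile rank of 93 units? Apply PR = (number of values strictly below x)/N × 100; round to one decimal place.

N = 8.
Strictly below 93: 7. Equal to 93: 1.
PR = 7/8 × 100 = 87.5

87.5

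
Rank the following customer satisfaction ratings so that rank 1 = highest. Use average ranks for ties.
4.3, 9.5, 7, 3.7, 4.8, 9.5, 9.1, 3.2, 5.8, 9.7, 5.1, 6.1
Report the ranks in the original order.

10, 2.5, 5, 11, 9, 2.5, 4, 12, 7, 1, 8, 6

Sorted (descending): 9.7, 9.5, 9.5, 9.1, 7, 6.1, 5.8, 5.1, 4.8, 4.3, 3.7, 3.2
The 2 values of 9.5 occupy positions 2–3 → average rank (2+3)/2 = 2.5.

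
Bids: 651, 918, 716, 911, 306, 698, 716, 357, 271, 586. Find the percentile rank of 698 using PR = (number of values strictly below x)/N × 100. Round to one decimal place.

N = 10.
Strictly below 698: 5. Equal to 698: 1.
PR = 5/10 × 100 = 50.0

50.0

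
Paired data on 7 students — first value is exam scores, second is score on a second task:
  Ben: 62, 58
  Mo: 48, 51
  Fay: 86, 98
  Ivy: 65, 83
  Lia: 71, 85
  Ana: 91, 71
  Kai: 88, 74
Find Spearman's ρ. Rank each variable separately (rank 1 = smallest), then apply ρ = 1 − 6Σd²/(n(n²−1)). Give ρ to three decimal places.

0.429

Ranks of variable 1: 2, 1, 5, 3, 4, 7, 6
Ranks of variable 2: 2, 1, 7, 5, 6, 3, 4
d = r₁ − r₂: 0, 0, -2, -2, -2, 4, 2
d²: 0, 0, 4, 4, 4, 16, 4; Σd² = 32
ρ = 1 − 6·32/(7·48) = 1 − 192/336 = 0.429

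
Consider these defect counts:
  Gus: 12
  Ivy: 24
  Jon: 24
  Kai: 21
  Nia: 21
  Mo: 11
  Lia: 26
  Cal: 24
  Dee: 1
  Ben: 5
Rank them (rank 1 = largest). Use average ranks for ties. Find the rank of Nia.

5.5

Sorted (descending): 26, 24, 24, 24, 21, 21, 12, 11, 5, 1
The 3 values of 24 occupy positions 2–4 → average rank 3.
The 2 values of 21 occupy positions 5–6 → average rank (5+6)/2 = 5.5.
Nia has value 21 → rank 5.5.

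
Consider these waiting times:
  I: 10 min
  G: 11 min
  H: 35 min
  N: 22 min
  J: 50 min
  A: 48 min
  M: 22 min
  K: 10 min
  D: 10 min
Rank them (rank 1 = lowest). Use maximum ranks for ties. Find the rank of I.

3

Sorted (ascending): 10, 10, 10, 11, 22, 22, 35, 48, 50
The 3 values of 10 occupy positions 1–3 → each gets rank 3.
The 2 values of 22 occupy positions 5–6 → each gets rank 6.
I has value 10 min → rank 3.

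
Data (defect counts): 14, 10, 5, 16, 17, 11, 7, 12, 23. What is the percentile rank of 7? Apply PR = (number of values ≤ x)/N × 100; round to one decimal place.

22.2

N = 9.
Strictly below 7: 1. Equal to 7: 1.
PR = 2/9 × 100 = 22.2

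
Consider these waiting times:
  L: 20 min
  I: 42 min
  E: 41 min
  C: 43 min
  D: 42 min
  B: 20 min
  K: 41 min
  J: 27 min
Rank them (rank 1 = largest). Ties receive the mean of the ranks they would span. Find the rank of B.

7.5

Sorted (descending): 43, 42, 42, 41, 41, 27, 20, 20
The 2 values of 42 occupy positions 2–3 → average rank (2+3)/2 = 2.5.
The 2 values of 41 occupy positions 4–5 → average rank (4+5)/2 = 4.5.
The 2 values of 20 occupy positions 7–8 → average rank (7+8)/2 = 7.5.
B has value 20 min → rank 7.5.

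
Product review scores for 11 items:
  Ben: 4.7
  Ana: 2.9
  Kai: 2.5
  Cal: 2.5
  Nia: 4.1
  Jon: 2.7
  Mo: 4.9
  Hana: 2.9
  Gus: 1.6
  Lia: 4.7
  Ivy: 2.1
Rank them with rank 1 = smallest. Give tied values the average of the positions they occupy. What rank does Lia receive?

9.5

Sorted (ascending): 1.6, 2.1, 2.5, 2.5, 2.7, 2.9, 2.9, 4.1, 4.7, 4.7, 4.9
The 2 values of 2.5 occupy positions 3–4 → average rank (3+4)/2 = 3.5.
The 2 values of 2.9 occupy positions 6–7 → average rank (6+7)/2 = 6.5.
The 2 values of 4.7 occupy positions 9–10 → average rank (9+10)/2 = 9.5.
Lia has value 4.7 → rank 9.5.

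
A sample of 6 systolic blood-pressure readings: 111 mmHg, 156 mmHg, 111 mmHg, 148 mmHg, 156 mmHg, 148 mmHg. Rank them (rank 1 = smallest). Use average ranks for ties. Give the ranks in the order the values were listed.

1.5, 5.5, 1.5, 3.5, 5.5, 3.5

Sorted (ascending): 111, 111, 148, 148, 156, 156
The 2 values of 111 occupy positions 1–2 → average rank (1+2)/2 = 1.5.
The 2 values of 148 occupy positions 3–4 → average rank (3+4)/2 = 3.5.
The 2 values of 156 occupy positions 5–6 → average rank (5+6)/2 = 5.5.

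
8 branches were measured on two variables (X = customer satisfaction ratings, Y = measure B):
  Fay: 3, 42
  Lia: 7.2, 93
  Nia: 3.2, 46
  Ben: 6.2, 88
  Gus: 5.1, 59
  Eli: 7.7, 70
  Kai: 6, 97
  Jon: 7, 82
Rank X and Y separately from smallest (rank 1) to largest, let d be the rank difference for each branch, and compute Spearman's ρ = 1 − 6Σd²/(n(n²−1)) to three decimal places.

0.595

Ranks of variable 1: 1, 7, 2, 5, 3, 8, 4, 6
Ranks of variable 2: 1, 7, 2, 6, 3, 4, 8, 5
d = r₁ − r₂: 0, 0, 0, -1, 0, 4, -4, 1
d²: 0, 0, 0, 1, 0, 16, 16, 1; Σd² = 34
ρ = 1 − 6·34/(8·63) = 1 − 204/504 = 0.595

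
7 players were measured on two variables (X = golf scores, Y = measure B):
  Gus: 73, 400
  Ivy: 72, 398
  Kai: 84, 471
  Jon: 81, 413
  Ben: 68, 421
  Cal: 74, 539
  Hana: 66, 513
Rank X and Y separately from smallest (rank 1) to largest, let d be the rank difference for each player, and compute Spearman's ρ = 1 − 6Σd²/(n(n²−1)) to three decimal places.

0.036

Ranks of variable 1: 4, 3, 7, 6, 2, 5, 1
Ranks of variable 2: 2, 1, 5, 3, 4, 7, 6
d = r₁ − r₂: 2, 2, 2, 3, -2, -2, -5
d²: 4, 4, 4, 9, 4, 4, 25; Σd² = 54
ρ = 1 − 6·54/(7·48) = 1 − 324/336 = 0.036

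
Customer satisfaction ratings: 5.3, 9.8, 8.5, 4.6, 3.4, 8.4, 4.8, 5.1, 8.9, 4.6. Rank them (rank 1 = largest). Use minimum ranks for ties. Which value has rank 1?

9.8

Sorted (descending): 9.8, 8.9, 8.5, 8.4, 5.3, 5.1, 4.8, 4.6, 4.6, 3.4
The 2 values of 4.6 occupy positions 8–9 → each gets rank 8.
Rank 1 → value 9.8.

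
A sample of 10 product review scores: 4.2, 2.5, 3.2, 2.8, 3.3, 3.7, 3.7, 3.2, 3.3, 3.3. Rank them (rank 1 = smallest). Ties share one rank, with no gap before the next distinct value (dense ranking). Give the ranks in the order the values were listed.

Sorted (ascending): 2.5, 2.8, 3.2, 3.2, 3.3, 3.3, 3.3, 3.7, 3.7, 4.2
The 2 values of 3.2 share dense rank 3.
The 3 values of 3.3 share dense rank 4.
The 2 values of 3.7 share dense rank 5.
Remaining distinct values take the next consecutive integers.

6, 1, 3, 2, 4, 5, 5, 3, 4, 4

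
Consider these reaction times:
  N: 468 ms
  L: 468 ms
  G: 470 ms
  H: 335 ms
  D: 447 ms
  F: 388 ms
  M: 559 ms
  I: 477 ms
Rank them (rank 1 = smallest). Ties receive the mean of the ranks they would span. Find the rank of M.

8

Sorted (ascending): 335, 388, 447, 468, 468, 470, 477, 559
The 2 values of 468 occupy positions 4–5 → average rank (4+5)/2 = 4.5.
M has value 559 ms → rank 8.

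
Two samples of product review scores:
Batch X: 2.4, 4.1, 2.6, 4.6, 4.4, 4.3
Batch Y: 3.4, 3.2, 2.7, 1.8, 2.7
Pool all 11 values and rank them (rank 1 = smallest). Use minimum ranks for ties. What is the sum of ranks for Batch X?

Sorted (ascending): 1.8, 2.4, 2.6, 2.7, 2.7, 3.2, 3.4, 4.1, 4.3, 4.4, 4.6
The 2 values of 2.7 occupy positions 4–5 → each gets rank 4.
Batch X values → pooled ranks: 2.4→2, 4.1→8, 2.6→3, 4.6→11, 4.4→10, 4.3→9
Rank sum = 2 + 8 + 3 + 11 + 10 + 9 = 43

43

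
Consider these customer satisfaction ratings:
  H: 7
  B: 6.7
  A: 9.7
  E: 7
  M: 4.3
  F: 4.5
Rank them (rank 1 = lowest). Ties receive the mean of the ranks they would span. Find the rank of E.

4.5

Sorted (ascending): 4.3, 4.5, 6.7, 7, 7, 9.7
The 2 values of 7 occupy positions 4–5 → average rank (4+5)/2 = 4.5.
E has value 7 → rank 4.5.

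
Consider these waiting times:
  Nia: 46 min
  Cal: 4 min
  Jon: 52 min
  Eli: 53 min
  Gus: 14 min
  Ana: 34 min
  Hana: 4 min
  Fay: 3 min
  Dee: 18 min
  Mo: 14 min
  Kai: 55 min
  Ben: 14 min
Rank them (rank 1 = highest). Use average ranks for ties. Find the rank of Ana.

Sorted (descending): 55, 53, 52, 46, 34, 18, 14, 14, 14, 4, 4, 3
The 3 values of 14 occupy positions 7–9 → average rank 8.
The 2 values of 4 occupy positions 10–11 → average rank (10+11)/2 = 10.5.
Ana has value 34 min → rank 5.

5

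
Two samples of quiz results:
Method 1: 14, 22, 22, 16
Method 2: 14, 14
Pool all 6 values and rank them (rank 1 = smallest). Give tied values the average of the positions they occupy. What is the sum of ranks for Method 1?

17

Sorted (ascending): 14, 14, 14, 16, 22, 22
The 3 values of 14 occupy positions 1–3 → average rank 2.
The 2 values of 22 occupy positions 5–6 → average rank (5+6)/2 = 5.5.
Method 1 values → pooled ranks: 14→2, 22→5.5, 22→5.5, 16→4
Rank sum = 2 + 5.5 + 5.5 + 4 = 17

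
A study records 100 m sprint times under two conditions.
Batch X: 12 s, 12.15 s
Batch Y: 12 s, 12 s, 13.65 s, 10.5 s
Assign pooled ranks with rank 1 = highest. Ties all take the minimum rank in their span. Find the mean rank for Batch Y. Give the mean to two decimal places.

3.25

Sorted (descending): 13.65, 12.15, 12, 12, 12, 10.5
The 3 values of 12 occupy positions 3–5 → each gets rank 3.
Batch Y values → pooled ranks: 12→3, 12→3, 13.65→1, 10.5→6
Mean rank = (3 + 3 + 1 + 6) / 4 = 3.25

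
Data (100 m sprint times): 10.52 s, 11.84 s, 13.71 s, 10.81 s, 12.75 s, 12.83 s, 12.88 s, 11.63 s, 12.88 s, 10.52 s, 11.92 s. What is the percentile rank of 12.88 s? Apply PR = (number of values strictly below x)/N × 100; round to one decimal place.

72.7

N = 11.
Strictly below 12.88: 8. Equal to 12.88: 2.
PR = 8/11 × 100 = 72.7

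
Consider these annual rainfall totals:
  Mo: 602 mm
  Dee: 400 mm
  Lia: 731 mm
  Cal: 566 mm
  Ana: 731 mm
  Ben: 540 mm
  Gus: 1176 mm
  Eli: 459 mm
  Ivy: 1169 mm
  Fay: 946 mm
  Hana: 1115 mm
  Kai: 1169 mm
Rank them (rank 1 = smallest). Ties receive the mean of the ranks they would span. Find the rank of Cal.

Sorted (ascending): 400, 459, 540, 566, 602, 731, 731, 946, 1115, 1169, 1169, 1176
The 2 values of 731 occupy positions 6–7 → average rank (6+7)/2 = 6.5.
The 2 values of 1169 occupy positions 10–11 → average rank (10+11)/2 = 10.5.
Cal has value 566 mm → rank 4.

4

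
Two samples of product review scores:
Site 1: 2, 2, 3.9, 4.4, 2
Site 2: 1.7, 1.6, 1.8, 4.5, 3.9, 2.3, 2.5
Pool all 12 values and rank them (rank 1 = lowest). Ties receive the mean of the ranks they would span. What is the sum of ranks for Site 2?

Sorted (ascending): 1.6, 1.7, 1.8, 2, 2, 2, 2.3, 2.5, 3.9, 3.9, 4.4, 4.5
The 3 values of 2 occupy positions 4–6 → average rank 5.
The 2 values of 3.9 occupy positions 9–10 → average rank (9+10)/2 = 9.5.
Site 2 values → pooled ranks: 1.7→2, 1.6→1, 1.8→3, 4.5→12, 3.9→9.5, 2.3→7, 2.5→8
Rank sum = 2 + 1 + 3 + 12 + 9.5 + 7 + 8 = 42.5

42.5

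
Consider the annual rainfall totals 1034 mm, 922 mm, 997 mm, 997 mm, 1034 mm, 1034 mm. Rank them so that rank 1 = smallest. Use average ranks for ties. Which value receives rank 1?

922

Sorted (ascending): 922, 997, 997, 1034, 1034, 1034
The 2 values of 997 occupy positions 2–3 → average rank (2+3)/2 = 2.5.
The 3 values of 1034 occupy positions 4–6 → average rank 5.
Rank 1 → value 922.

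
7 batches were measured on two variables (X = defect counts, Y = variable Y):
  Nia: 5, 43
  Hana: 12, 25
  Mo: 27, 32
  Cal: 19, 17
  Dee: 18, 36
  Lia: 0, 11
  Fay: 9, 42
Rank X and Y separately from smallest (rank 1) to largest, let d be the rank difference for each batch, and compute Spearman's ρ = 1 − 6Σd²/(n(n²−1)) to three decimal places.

-0.071

Ranks of variable 1: 2, 4, 7, 6, 5, 1, 3
Ranks of variable 2: 7, 3, 4, 2, 5, 1, 6
d = r₁ − r₂: -5, 1, 3, 4, 0, 0, -3
d²: 25, 1, 9, 16, 0, 0, 9; Σd² = 60
ρ = 1 − 6·60/(7·48) = 1 − 360/336 = -0.071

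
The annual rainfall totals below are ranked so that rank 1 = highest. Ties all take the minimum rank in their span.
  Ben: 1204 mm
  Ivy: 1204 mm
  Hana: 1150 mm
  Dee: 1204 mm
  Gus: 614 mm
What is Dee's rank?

Sorted (descending): 1204, 1204, 1204, 1150, 614
The 3 values of 1204 occupy positions 1–3 → each gets rank 1.
Dee has value 1204 mm → rank 1.

1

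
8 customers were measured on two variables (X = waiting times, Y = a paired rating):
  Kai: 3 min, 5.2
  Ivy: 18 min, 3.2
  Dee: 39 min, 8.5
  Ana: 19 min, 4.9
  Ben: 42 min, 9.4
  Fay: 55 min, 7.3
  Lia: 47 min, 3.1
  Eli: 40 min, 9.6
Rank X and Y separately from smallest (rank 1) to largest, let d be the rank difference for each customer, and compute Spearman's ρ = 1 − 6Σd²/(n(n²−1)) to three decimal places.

Ranks of variable 1: 1, 2, 4, 3, 6, 8, 7, 5
Ranks of variable 2: 4, 2, 6, 3, 7, 5, 1, 8
d = r₁ − r₂: -3, 0, -2, 0, -1, 3, 6, -3
d²: 9, 0, 4, 0, 1, 9, 36, 9; Σd² = 68
ρ = 1 − 6·68/(8·63) = 1 − 408/504 = 0.190

0.190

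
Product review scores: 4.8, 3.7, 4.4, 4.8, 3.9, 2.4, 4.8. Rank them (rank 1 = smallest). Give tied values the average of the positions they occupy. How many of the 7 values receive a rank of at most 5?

4

Sorted (ascending): 2.4, 3.7, 3.9, 4.4, 4.8, 4.8, 4.8
The 3 values of 4.8 occupy positions 5–7 → average rank 6.
Ranks ≤ 5: {1, 2, 3, 4} → 4 values.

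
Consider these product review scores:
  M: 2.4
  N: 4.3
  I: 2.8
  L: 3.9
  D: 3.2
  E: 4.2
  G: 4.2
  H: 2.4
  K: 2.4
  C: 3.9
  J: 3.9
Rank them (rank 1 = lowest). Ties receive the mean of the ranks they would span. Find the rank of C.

Sorted (ascending): 2.4, 2.4, 2.4, 2.8, 3.2, 3.9, 3.9, 3.9, 4.2, 4.2, 4.3
The 3 values of 2.4 occupy positions 1–3 → average rank 2.
The 3 values of 3.9 occupy positions 6–8 → average rank 7.
The 2 values of 4.2 occupy positions 9–10 → average rank (9+10)/2 = 9.5.
C has value 3.9 → rank 7.

7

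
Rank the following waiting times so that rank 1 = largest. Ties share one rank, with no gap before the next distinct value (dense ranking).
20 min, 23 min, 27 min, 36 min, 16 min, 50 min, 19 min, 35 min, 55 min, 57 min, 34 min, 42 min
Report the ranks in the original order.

Sorted (descending): 57, 55, 50, 42, 36, 35, 34, 27, 23, 20, 19, 16
No ties — each value takes its position as its rank.

10, 9, 8, 5, 12, 3, 11, 6, 2, 1, 7, 4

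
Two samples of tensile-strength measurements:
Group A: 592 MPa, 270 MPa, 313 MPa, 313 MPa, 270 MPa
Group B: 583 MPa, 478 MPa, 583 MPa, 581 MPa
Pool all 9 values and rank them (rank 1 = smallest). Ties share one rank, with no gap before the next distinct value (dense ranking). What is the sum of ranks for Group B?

Sorted (ascending): 270, 270, 313, 313, 478, 581, 583, 583, 592
The 2 values of 270 share dense rank 1.
The 2 values of 313 share dense rank 2.
The 2 values of 583 share dense rank 5.
Remaining distinct values take the next consecutive integers.
Group B values → pooled ranks: 583→5, 478→3, 583→5, 581→4
Rank sum = 5 + 3 + 5 + 4 = 17

17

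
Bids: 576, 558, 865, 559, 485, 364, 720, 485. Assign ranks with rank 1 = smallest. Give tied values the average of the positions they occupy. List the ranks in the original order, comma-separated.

Sorted (ascending): 364, 485, 485, 558, 559, 576, 720, 865
The 2 values of 485 occupy positions 2–3 → average rank (2+3)/2 = 2.5.

6, 4, 8, 5, 2.5, 1, 7, 2.5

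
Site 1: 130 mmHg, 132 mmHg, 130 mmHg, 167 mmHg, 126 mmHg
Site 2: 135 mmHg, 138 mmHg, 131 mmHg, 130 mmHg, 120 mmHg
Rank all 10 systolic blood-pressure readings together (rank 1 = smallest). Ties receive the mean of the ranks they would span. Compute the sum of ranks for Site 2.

28

Sorted (ascending): 120, 126, 130, 130, 130, 131, 132, 135, 138, 167
The 3 values of 130 occupy positions 3–5 → average rank 4.
Site 2 values → pooled ranks: 135→8, 138→9, 131→6, 130→4, 120→1
Rank sum = 8 + 9 + 6 + 4 + 1 = 28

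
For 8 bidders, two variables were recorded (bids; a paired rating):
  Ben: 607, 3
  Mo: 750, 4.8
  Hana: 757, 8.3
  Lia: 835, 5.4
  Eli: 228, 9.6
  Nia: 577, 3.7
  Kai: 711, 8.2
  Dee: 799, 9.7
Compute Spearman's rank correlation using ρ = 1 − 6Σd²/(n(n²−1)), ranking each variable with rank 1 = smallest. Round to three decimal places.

Ranks of variable 1: 3, 5, 6, 8, 1, 2, 4, 7
Ranks of variable 2: 1, 3, 6, 4, 7, 2, 5, 8
d = r₁ − r₂: 2, 2, 0, 4, -6, 0, -1, -1
d²: 4, 4, 0, 16, 36, 0, 1, 1; Σd² = 62
ρ = 1 − 6·62/(8·63) = 1 − 372/504 = 0.262

0.262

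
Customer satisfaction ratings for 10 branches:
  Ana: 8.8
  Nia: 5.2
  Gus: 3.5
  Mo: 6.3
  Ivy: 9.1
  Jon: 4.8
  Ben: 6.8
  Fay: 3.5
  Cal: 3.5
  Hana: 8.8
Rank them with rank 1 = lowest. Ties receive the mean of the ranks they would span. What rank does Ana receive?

Sorted (ascending): 3.5, 3.5, 3.5, 4.8, 5.2, 6.3, 6.8, 8.8, 8.8, 9.1
The 3 values of 3.5 occupy positions 1–3 → average rank 2.
The 2 values of 8.8 occupy positions 8–9 → average rank (8+9)/2 = 8.5.
Ana has value 8.8 → rank 8.5.

8.5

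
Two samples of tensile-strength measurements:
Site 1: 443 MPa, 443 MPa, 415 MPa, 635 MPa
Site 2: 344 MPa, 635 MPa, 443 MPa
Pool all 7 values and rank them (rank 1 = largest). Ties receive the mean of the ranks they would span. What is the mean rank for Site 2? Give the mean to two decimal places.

4.17

Sorted (descending): 635, 635, 443, 443, 443, 415, 344
The 2 values of 635 occupy positions 1–2 → average rank (1+2)/2 = 1.5.
The 3 values of 443 occupy positions 3–5 → average rank 4.
Site 2 values → pooled ranks: 344→7, 635→1.5, 443→4
Mean rank = (7 + 1.5 + 4) / 3 = 4.17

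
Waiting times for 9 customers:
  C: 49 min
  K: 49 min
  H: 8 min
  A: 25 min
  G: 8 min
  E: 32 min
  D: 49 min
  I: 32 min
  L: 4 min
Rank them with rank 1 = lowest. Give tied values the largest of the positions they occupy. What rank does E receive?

Sorted (ascending): 4, 8, 8, 25, 32, 32, 49, 49, 49
The 2 values of 8 occupy positions 2–3 → each gets rank 3.
The 2 values of 32 occupy positions 5–6 → each gets rank 6.
The 3 values of 49 occupy positions 7–9 → each gets rank 9.
E has value 32 min → rank 6.

6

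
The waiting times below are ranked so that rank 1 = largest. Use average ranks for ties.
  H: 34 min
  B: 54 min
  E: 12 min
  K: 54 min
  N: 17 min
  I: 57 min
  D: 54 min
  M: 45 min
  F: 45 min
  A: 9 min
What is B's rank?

3

Sorted (descending): 57, 54, 54, 54, 45, 45, 34, 17, 12, 9
The 3 values of 54 occupy positions 2–4 → average rank 3.
The 2 values of 45 occupy positions 5–6 → average rank (5+6)/2 = 5.5.
B has value 54 min → rank 3.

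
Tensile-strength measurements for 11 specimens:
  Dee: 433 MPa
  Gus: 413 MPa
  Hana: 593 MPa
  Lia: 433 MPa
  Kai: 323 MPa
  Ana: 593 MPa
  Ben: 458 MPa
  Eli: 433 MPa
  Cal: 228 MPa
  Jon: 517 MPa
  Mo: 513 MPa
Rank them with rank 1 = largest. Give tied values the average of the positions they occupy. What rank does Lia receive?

Sorted (descending): 593, 593, 517, 513, 458, 433, 433, 433, 413, 323, 228
The 2 values of 593 occupy positions 1–2 → average rank (1+2)/2 = 1.5.
The 3 values of 433 occupy positions 6–8 → average rank 7.
Lia has value 433 MPa → rank 7.

7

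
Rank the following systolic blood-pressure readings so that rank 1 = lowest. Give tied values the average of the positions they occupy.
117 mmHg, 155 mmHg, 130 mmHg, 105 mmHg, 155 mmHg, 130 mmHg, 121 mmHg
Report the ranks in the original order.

Sorted (ascending): 105, 117, 121, 130, 130, 155, 155
The 2 values of 130 occupy positions 4–5 → average rank (4+5)/2 = 4.5.
The 2 values of 155 occupy positions 6–7 → average rank (6+7)/2 = 6.5.

2, 6.5, 4.5, 1, 6.5, 4.5, 3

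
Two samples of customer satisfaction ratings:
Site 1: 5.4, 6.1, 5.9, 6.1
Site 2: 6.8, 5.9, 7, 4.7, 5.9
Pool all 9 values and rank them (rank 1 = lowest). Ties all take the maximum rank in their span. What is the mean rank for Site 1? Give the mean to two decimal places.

5.25

Sorted (ascending): 4.7, 5.4, 5.9, 5.9, 5.9, 6.1, 6.1, 6.8, 7
The 3 values of 5.9 occupy positions 3–5 → each gets rank 5.
The 2 values of 6.1 occupy positions 6–7 → each gets rank 7.
Site 1 values → pooled ranks: 5.4→2, 6.1→7, 5.9→5, 6.1→7
Mean rank = (2 + 7 + 5 + 7) / 4 = 5.25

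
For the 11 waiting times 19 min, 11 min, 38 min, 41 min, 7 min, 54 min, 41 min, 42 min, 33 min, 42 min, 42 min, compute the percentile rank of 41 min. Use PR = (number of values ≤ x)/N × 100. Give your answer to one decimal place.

N = 11.
Strictly below 41: 5. Equal to 41: 2.
PR = 7/11 × 100 = 63.6

63.6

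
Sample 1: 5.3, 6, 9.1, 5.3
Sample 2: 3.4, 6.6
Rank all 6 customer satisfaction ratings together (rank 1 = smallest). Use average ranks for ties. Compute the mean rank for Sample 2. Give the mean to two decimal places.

3.00

Sorted (ascending): 3.4, 5.3, 5.3, 6, 6.6, 9.1
The 2 values of 5.3 occupy positions 2–3 → average rank (2+3)/2 = 2.5.
Sample 2 values → pooled ranks: 3.4→1, 6.6→5
Mean rank = (1 + 5) / 2 = 3.00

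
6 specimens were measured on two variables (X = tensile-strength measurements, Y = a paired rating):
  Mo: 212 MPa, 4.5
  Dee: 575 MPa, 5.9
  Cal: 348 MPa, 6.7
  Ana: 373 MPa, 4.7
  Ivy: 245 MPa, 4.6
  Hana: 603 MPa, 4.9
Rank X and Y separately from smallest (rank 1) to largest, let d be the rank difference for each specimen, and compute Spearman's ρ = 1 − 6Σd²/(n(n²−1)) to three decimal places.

Ranks of variable 1: 1, 5, 3, 4, 2, 6
Ranks of variable 2: 1, 5, 6, 3, 2, 4
d = r₁ − r₂: 0, 0, -3, 1, 0, 2
d²: 0, 0, 9, 1, 0, 4; Σd² = 14
ρ = 1 − 6·14/(6·35) = 1 − 84/210 = 0.600

0.600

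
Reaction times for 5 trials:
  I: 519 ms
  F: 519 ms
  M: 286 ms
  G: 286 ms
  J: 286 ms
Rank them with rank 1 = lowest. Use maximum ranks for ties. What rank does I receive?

5

Sorted (ascending): 286, 286, 286, 519, 519
The 3 values of 286 occupy positions 1–3 → each gets rank 3.
The 2 values of 519 occupy positions 4–5 → each gets rank 5.
I has value 519 ms → rank 5.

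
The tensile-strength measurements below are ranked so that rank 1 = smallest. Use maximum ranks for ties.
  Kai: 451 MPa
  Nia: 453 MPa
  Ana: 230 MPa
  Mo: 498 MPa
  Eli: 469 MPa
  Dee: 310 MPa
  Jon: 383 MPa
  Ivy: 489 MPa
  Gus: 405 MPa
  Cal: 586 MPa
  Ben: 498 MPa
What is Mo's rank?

Sorted (ascending): 230, 310, 383, 405, 451, 453, 469, 489, 498, 498, 586
The 2 values of 498 occupy positions 9–10 → each gets rank 10.
Mo has value 498 MPa → rank 10.

10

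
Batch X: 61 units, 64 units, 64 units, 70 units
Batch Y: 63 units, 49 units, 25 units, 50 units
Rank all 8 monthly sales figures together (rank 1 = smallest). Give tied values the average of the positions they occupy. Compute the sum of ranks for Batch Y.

Sorted (ascending): 25, 49, 50, 61, 63, 64, 64, 70
The 2 values of 64 occupy positions 6–7 → average rank (6+7)/2 = 6.5.
Batch Y values → pooled ranks: 63→5, 49→2, 25→1, 50→3
Rank sum = 5 + 2 + 1 + 3 = 11

11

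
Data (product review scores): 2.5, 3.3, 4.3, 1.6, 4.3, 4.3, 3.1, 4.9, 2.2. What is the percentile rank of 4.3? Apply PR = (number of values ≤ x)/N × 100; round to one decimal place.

88.9

N = 9.
Strictly below 4.3: 5. Equal to 4.3: 3.
PR = 8/9 × 100 = 88.9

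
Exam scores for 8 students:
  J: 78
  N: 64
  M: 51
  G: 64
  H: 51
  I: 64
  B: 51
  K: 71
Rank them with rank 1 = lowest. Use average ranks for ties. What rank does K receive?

Sorted (ascending): 51, 51, 51, 64, 64, 64, 71, 78
The 3 values of 51 occupy positions 1–3 → average rank 2.
The 3 values of 64 occupy positions 4–6 → average rank 5.
K has value 71 → rank 7.

7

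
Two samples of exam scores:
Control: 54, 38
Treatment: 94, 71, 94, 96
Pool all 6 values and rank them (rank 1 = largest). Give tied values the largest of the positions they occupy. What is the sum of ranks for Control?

11

Sorted (descending): 96, 94, 94, 71, 54, 38
The 2 values of 94 occupy positions 2–3 → each gets rank 3.
Control values → pooled ranks: 54→5, 38→6
Rank sum = 5 + 6 = 11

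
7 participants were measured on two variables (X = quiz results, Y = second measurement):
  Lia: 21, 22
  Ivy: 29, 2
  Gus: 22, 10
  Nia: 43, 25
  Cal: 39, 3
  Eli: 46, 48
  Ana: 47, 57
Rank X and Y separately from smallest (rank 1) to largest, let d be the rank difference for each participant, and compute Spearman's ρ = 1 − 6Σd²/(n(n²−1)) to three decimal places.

0.679

Ranks of variable 1: 1, 3, 2, 5, 4, 6, 7
Ranks of variable 2: 4, 1, 3, 5, 2, 6, 7
d = r₁ − r₂: -3, 2, -1, 0, 2, 0, 0
d²: 9, 4, 1, 0, 4, 0, 0; Σd² = 18
ρ = 1 − 6·18/(7·48) = 1 − 108/336 = 0.679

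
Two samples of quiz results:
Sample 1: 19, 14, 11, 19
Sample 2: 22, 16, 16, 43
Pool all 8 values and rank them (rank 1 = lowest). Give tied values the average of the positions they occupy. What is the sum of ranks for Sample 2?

22

Sorted (ascending): 11, 14, 16, 16, 19, 19, 22, 43
The 2 values of 16 occupy positions 3–4 → average rank (3+4)/2 = 3.5.
The 2 values of 19 occupy positions 5–6 → average rank (5+6)/2 = 5.5.
Sample 2 values → pooled ranks: 22→7, 16→3.5, 16→3.5, 43→8
Rank sum = 7 + 3.5 + 3.5 + 8 = 22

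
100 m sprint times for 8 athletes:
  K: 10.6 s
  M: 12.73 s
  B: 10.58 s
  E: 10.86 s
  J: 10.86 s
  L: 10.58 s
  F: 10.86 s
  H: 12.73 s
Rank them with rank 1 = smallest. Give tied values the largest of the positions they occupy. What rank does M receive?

Sorted (ascending): 10.58, 10.58, 10.6, 10.86, 10.86, 10.86, 12.73, 12.73
The 2 values of 10.58 occupy positions 1–2 → each gets rank 2.
The 3 values of 10.86 occupy positions 4–6 → each gets rank 6.
The 2 values of 12.73 occupy positions 7–8 → each gets rank 8.
M has value 12.73 s → rank 8.

8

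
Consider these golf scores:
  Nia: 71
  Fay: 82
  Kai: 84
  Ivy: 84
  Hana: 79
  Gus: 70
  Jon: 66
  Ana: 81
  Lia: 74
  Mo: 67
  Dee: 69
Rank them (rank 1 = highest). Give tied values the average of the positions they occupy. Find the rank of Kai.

1.5

Sorted (descending): 84, 84, 82, 81, 79, 74, 71, 70, 69, 67, 66
The 2 values of 84 occupy positions 1–2 → average rank (1+2)/2 = 1.5.
Kai has value 84 → rank 1.5.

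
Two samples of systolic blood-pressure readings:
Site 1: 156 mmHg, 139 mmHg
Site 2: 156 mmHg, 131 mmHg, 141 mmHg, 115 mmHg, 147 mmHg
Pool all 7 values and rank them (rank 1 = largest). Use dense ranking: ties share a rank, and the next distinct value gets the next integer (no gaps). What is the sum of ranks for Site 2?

Sorted (descending): 156, 156, 147, 141, 139, 131, 115
The 2 values of 156 share dense rank 1.
Remaining distinct values take the next consecutive integers.
Site 2 values → pooled ranks: 156→1, 131→5, 141→3, 115→6, 147→2
Rank sum = 1 + 5 + 3 + 6 + 2 = 17

17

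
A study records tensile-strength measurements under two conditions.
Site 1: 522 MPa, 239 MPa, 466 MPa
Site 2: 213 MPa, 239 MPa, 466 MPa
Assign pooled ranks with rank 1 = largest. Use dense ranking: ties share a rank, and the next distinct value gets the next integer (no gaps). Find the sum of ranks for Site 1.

6

Sorted (descending): 522, 466, 466, 239, 239, 213
The 2 values of 466 share dense rank 2.
The 2 values of 239 share dense rank 3.
Remaining distinct values take the next consecutive integers.
Site 1 values → pooled ranks: 522→1, 239→3, 466→2
Rank sum = 1 + 3 + 2 = 6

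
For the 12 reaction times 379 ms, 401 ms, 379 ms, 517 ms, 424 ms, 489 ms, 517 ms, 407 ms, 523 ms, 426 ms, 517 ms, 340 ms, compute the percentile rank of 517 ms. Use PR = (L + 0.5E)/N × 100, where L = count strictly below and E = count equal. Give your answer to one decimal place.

79.2

N = 12.
Strictly below 517: 8. Equal to 517: 3.
PR = (8 + 0.5·3)/12 × 100 = 79.2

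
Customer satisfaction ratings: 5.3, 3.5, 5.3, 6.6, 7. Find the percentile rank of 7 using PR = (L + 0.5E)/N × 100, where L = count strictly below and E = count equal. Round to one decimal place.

90.0

N = 5.
Strictly below 7: 4. Equal to 7: 1.
PR = (4 + 0.5·1)/5 × 100 = 90.0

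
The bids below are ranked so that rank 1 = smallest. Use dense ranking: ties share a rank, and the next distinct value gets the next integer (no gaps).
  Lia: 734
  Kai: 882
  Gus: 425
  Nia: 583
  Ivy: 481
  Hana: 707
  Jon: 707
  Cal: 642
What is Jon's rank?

Sorted (ascending): 425, 481, 583, 642, 707, 707, 734, 882
The 2 values of 707 share dense rank 5.
Remaining distinct values take the next consecutive integers.
Jon has value 707 → rank 5.

5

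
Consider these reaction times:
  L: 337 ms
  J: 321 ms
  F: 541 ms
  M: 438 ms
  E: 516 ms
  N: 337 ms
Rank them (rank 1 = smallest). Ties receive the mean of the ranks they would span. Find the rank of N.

Sorted (ascending): 321, 337, 337, 438, 516, 541
The 2 values of 337 occupy positions 2–3 → average rank (2+3)/2 = 2.5.
N has value 337 ms → rank 2.5.

2.5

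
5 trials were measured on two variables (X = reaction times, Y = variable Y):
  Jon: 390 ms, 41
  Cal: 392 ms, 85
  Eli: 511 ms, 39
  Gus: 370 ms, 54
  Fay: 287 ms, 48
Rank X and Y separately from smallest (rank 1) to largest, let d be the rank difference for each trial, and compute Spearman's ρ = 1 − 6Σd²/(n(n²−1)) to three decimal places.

-0.300

Ranks of variable 1: 3, 4, 5, 2, 1
Ranks of variable 2: 2, 5, 1, 4, 3
d = r₁ − r₂: 1, -1, 4, -2, -2
d²: 1, 1, 16, 4, 4; Σd² = 26
ρ = 1 − 6·26/(5·24) = 1 − 156/120 = -0.300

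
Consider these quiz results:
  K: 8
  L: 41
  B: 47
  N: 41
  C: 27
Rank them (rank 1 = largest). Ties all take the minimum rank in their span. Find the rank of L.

Sorted (descending): 47, 41, 41, 27, 8
The 2 values of 41 occupy positions 2–3 → each gets rank 2.
L has value 41 → rank 2.

2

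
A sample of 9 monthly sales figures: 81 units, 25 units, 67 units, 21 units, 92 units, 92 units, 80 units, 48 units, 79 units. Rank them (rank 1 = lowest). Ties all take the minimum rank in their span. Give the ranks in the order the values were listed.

7, 2, 4, 1, 8, 8, 6, 3, 5

Sorted (ascending): 21, 25, 48, 67, 79, 80, 81, 92, 92
The 2 values of 92 occupy positions 8–9 → each gets rank 8.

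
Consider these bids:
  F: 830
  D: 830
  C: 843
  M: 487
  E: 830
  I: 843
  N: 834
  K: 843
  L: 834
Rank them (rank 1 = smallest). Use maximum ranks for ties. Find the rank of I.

9

Sorted (ascending): 487, 830, 830, 830, 834, 834, 843, 843, 843
The 3 values of 830 occupy positions 2–4 → each gets rank 4.
The 2 values of 834 occupy positions 5–6 → each gets rank 6.
The 3 values of 843 occupy positions 7–9 → each gets rank 9.
I has value 843 → rank 9.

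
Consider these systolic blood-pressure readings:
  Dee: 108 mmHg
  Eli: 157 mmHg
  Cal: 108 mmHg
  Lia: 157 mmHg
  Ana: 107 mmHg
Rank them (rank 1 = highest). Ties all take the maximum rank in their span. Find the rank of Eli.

Sorted (descending): 157, 157, 108, 108, 107
The 2 values of 157 occupy positions 1–2 → each gets rank 2.
The 2 values of 108 occupy positions 3–4 → each gets rank 4.
Eli has value 157 mmHg → rank 2.

2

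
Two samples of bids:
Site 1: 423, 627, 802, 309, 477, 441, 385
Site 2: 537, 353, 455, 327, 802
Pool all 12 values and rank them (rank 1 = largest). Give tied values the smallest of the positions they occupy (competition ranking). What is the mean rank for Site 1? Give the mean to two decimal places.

Sorted (descending): 802, 802, 627, 537, 477, 455, 441, 423, 385, 353, 327, 309
The 2 values of 802 occupy positions 1–2 → each gets rank 1.
Site 1 values → pooled ranks: 423→8, 627→3, 802→1, 309→12, 477→5, 441→7, 385→9
Mean rank = (8 + 3 + 1 + 12 + 5 + 7 + 9) / 7 = 6.43

6.43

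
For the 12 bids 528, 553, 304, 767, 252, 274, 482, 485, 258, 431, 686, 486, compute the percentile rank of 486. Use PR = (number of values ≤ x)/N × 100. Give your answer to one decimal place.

66.7

N = 12.
Strictly below 486: 7. Equal to 486: 1.
PR = 8/12 × 100 = 66.7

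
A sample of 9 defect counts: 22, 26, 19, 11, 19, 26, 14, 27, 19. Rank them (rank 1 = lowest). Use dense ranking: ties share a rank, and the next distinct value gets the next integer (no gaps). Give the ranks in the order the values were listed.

4, 5, 3, 1, 3, 5, 2, 6, 3

Sorted (ascending): 11, 14, 19, 19, 19, 22, 26, 26, 27
The 3 values of 19 share dense rank 3.
The 2 values of 26 share dense rank 5.
Remaining distinct values take the next consecutive integers.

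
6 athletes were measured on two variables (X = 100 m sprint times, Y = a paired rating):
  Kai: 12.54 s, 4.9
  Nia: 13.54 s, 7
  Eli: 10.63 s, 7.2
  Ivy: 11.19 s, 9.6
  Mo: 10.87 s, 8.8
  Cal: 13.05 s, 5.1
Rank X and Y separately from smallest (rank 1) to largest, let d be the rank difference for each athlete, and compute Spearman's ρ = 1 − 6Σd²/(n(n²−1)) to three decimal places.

Ranks of variable 1: 4, 6, 1, 3, 2, 5
Ranks of variable 2: 1, 3, 4, 6, 5, 2
d = r₁ − r₂: 3, 3, -3, -3, -3, 3
d²: 9, 9, 9, 9, 9, 9; Σd² = 54
ρ = 1 − 6·54/(6·35) = 1 − 324/210 = -0.543

-0.543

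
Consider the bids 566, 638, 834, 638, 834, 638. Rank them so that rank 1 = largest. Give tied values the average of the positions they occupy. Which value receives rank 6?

566

Sorted (descending): 834, 834, 638, 638, 638, 566
The 2 values of 834 occupy positions 1–2 → average rank (1+2)/2 = 1.5.
The 3 values of 638 occupy positions 3–5 → average rank 4.
Rank 6 → value 566.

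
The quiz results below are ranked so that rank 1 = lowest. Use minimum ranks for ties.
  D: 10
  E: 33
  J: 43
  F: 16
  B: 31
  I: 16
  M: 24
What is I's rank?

Sorted (ascending): 10, 16, 16, 24, 31, 33, 43
The 2 values of 16 occupy positions 2–3 → each gets rank 2.
I has value 16 → rank 2.

2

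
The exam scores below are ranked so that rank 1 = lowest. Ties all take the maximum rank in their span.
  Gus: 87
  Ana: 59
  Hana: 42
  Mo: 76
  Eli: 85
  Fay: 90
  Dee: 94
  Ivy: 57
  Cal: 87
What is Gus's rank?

7

Sorted (ascending): 42, 57, 59, 76, 85, 87, 87, 90, 94
The 2 values of 87 occupy positions 6–7 → each gets rank 7.
Gus has value 87 → rank 7.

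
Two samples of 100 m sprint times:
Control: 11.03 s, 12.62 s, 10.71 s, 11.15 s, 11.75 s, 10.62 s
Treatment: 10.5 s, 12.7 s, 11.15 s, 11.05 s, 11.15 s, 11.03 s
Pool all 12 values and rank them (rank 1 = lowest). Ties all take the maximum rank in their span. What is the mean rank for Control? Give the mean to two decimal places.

6.67

Sorted (ascending): 10.5, 10.62, 10.71, 11.03, 11.03, 11.05, 11.15, 11.15, 11.15, 11.75, 12.62, 12.7
The 2 values of 11.03 occupy positions 4–5 → each gets rank 5.
The 3 values of 11.15 occupy positions 7–9 → each gets rank 9.
Control values → pooled ranks: 11.03→5, 12.62→11, 10.71→3, 11.15→9, 11.75→10, 10.62→2
Mean rank = (5 + 11 + 3 + 9 + 10 + 2) / 6 = 6.67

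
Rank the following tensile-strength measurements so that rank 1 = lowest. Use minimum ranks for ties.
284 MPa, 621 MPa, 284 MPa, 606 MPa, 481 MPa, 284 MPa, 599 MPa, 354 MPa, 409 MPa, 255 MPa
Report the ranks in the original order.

Sorted (ascending): 255, 284, 284, 284, 354, 409, 481, 599, 606, 621
The 3 values of 284 occupy positions 2–4 → each gets rank 2.

2, 10, 2, 9, 7, 2, 8, 5, 6, 1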